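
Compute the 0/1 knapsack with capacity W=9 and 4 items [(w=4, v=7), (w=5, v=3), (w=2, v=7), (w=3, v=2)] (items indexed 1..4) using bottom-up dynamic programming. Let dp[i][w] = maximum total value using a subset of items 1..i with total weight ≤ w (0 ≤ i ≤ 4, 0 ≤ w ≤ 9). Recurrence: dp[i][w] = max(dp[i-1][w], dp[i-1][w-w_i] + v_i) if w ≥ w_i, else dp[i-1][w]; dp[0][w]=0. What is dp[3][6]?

14

i\w   0   1   2   3   4   5   6   7   8   9
  0   0   0   0   0   0   0   0   0   0   0
  1   0   0   0   0   7   7   7   7   7   7
  2   0   0   0   0   7   7   7   7   7  10
  3   0   0   7   7   7   7  14  14  14  14
  4   0   0   7   7   7   9  14  14  14  16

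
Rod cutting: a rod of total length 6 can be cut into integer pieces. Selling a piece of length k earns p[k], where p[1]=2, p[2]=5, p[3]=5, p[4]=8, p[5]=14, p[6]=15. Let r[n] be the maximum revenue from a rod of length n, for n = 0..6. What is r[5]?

   n    0    1    2    3    4    5    6
r[n]    0    2    5    7   10   14   16

14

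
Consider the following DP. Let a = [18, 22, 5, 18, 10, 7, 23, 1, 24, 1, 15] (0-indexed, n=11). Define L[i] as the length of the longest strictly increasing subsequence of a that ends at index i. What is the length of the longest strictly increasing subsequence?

   i    0    1    2    3    4    5    6    7    8    9   10
a[i]   18   22    5   18   10    7   23    1   24    1   15
L[i]    1    2    1    2    2    2    3    1    4    1    3

4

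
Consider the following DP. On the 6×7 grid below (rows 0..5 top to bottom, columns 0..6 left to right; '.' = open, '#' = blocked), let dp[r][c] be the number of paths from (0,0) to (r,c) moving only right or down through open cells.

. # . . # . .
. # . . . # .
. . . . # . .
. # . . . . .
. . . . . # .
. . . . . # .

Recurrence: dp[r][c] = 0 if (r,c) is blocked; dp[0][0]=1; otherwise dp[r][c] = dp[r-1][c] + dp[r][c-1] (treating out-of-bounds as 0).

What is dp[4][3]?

r\c   0   1   2   3   4   5   6
  0   1   0   0   0   0   0   0
  1   1   0   0   0   0   0   0
  2   1   1   1   1   0   0   0
  3   1   0   1   2   2   2   2
  4   1   1   2   4   6   0   2
  5   1   2   4   8  14   0   2

4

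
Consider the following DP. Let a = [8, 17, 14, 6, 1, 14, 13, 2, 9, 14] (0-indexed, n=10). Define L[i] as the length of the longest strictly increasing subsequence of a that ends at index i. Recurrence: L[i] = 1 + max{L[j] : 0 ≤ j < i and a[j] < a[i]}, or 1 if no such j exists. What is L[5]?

2

   i    0    1    2    3    4    5    6    7    8    9
a[i]    8   17   14    6    1   14   13    2    9   14
L[i]    1    2    2    1    1    2    2    2    3    4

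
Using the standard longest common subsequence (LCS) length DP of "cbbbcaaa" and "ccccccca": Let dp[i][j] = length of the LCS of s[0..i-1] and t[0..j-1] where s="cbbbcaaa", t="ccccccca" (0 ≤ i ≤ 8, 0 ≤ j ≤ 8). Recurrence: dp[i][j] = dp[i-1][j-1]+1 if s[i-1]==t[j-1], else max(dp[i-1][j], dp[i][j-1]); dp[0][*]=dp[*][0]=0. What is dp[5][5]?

   ''  c  c  c  c  c  c  c  a
''  0  0  0  0  0  0  0  0  0
 c  0  1  1  1  1  1  1  1  1
 b  0  1  1  1  1  1  1  1  1
 b  0  1  1  1  1  1  1  1  1
 b  0  1  1  1  1  1  1  1  1
 c  0  1  2  2  2  2  2  2  2
 a  0  1  2  2  2  2  2  2  3
 a  0  1  2  2  2  2  2  2  3
 a  0  1  2  2  2  2  2  2  3

2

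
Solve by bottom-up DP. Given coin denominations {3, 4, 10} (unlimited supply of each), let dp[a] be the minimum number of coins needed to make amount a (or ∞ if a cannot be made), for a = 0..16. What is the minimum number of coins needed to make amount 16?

3

 a  0  1  2  3  4  5  6  7  8  9 10 11 12 13 14 15 16
dp  0  -  -  1  1  -  2  2  2  3  1  3  3  2  2  4  3
(- denotes ∞ / unreachable)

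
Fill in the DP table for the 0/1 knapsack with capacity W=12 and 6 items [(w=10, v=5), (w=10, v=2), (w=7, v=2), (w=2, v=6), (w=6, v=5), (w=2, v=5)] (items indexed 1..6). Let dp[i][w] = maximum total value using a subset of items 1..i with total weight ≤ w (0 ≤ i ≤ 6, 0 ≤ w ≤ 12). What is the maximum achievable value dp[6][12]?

16

i\w   0   1   2   3   4   5   6   7   8   9  10  11  12
  0   0   0   0   0   0   0   0   0   0   0   0   0   0
  1   0   0   0   0   0   0   0   0   0   0   5   5   5
  2   0   0   0   0   0   0   0   0   0   0   5   5   5
  3   0   0   0   0   0   0   0   2   2   2   5   5   5
  4   0   0   6   6   6   6   6   6   6   8   8   8  11
  5   0   0   6   6   6   6   6   6  11  11  11  11  11
  6   0   0   6   6  11  11  11  11  11  11  16  16  16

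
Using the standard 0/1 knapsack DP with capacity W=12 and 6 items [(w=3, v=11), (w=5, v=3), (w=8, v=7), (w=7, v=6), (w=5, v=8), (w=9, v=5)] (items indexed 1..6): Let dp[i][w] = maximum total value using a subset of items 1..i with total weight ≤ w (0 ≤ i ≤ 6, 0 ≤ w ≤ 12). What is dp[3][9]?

i\w   0   1   2   3   4   5   6   7   8   9  10  11  12
  0   0   0   0   0   0   0   0   0   0   0   0   0   0
  1   0   0   0  11  11  11  11  11  11  11  11  11  11
  2   0   0   0  11  11  11  11  11  14  14  14  14  14
  3   0   0   0  11  11  11  11  11  14  14  14  18  18
  4   0   0   0  11  11  11  11  11  14  14  17  18  18
  5   0   0   0  11  11  11  11  11  19  19  19  19  19
  6   0   0   0  11  11  11  11  11  19  19  19  19  19

14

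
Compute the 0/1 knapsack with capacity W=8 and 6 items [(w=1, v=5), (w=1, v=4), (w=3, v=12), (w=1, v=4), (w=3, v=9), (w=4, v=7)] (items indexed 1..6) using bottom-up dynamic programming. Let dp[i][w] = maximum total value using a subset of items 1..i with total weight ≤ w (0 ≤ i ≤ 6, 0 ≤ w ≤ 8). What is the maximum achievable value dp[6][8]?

30

i\w   0   1   2   3   4   5   6   7   8
  0   0   0   0   0   0   0   0   0   0
  1   0   5   5   5   5   5   5   5   5
  2   0   5   9   9   9   9   9   9   9
  3   0   5   9  12  17  21  21  21  21
  4   0   5   9  13  17  21  25  25  25
  5   0   5   9  13  17  21  25  26  30
  6   0   5   9  13  17  21  25  26  30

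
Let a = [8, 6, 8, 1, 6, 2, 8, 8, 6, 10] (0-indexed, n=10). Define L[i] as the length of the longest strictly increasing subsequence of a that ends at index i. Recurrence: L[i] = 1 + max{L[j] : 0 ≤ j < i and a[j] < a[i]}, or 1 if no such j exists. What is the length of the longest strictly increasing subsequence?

4

   i    0    1    2    3    4    5    6    7    8    9
a[i]    8    6    8    1    6    2    8    8    6   10
L[i]    1    1    2    1    2    2    3    3    3    4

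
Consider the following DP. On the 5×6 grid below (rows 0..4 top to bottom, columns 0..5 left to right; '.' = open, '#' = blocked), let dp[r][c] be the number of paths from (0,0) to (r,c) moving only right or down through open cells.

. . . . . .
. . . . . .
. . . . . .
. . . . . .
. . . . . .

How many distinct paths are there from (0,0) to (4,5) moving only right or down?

r\c   0   1   2   3   4   5
  0   1   1   1   1   1   1
  1   1   2   3   4   5   6
  2   1   3   6  10  15  21
  3   1   4  10  20  35  56
  4   1   5  15  35  70 126

126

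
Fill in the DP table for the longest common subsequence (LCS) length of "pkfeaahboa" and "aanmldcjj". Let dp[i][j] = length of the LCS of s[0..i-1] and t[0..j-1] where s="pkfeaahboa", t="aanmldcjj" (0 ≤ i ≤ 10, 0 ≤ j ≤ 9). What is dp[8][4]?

2

   ''  a  a  n  m  l  d  c  j  j
''  0  0  0  0  0  0  0  0  0  0
 p  0  0  0  0  0  0  0  0  0  0
 k  0  0  0  0  0  0  0  0  0  0
 f  0  0  0  0  0  0  0  0  0  0
 e  0  0  0  0  0  0  0  0  0  0
 a  0  1  1  1  1  1  1  1  1  1
 a  0  1  2  2  2  2  2  2  2  2
 h  0  1  2  2  2  2  2  2  2  2
 b  0  1  2  2  2  2  2  2  2  2
 o  0  1  2  2  2  2  2  2  2  2
 a  0  1  2  2  2  2  2  2  2  2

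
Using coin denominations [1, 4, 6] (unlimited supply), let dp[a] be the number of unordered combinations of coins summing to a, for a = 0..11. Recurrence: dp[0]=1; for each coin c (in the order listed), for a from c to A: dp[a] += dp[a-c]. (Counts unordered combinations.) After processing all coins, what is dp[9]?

4

after  coin     0     1     2     3     4     5     6     7     8     9    10    11
          1     1     1     1     1     1     1     1     1     1     1     1     1
          4     1     1     1     1     2     2     2     2     3     3     3     3
          6     1     1     1     1     2     2     3     3     4     4     5     5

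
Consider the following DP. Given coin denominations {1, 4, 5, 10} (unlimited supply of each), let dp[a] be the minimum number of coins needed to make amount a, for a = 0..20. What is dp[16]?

3

 a  0  1  2  3  4  5  6  7  8  9 10 11 12 13 14 15 16 17 18 19 20
dp  0  1  2  3  1  1  2  3  2  2  1  2  3  3  2  2  3  4  3  3  2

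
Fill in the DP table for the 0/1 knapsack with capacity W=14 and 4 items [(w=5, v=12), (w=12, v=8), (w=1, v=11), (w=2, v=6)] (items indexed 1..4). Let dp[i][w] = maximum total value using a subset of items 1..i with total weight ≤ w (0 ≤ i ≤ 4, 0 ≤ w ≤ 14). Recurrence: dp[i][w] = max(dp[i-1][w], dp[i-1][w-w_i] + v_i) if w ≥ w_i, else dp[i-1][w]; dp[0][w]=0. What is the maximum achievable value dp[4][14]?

29

i\w   0   1   2   3   4   5   6   7   8   9  10  11  12  13  14
  0   0   0   0   0   0   0   0   0   0   0   0   0   0   0   0
  1   0   0   0   0   0  12  12  12  12  12  12  12  12  12  12
  2   0   0   0   0   0  12  12  12  12  12  12  12  12  12  12
  3   0  11  11  11  11  12  23  23  23  23  23  23  23  23  23
  4   0  11  11  17  17  17  23  23  29  29  29  29  29  29  29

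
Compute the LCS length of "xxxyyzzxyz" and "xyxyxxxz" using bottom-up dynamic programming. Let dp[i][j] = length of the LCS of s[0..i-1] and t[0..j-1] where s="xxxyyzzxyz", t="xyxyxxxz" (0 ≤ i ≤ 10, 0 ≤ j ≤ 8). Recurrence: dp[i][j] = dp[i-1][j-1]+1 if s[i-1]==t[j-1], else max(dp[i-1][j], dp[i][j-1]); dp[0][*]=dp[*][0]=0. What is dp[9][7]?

   ''  x  y  x  y  x  x  x  z
''  0  0  0  0  0  0  0  0  0
 x  0  1  1  1  1  1  1  1  1
 x  0  1  1  2  2  2  2  2  2
 x  0  1  1  2  2  3  3  3  3
 y  0  1  2  2  3  3  3  3  3
 y  0  1  2  2  3  3  3  3  3
 z  0  1  2  2  3  3  3  3  4
 z  0  1  2  2  3  3  3  3  4
 x  0  1  2  3  3  4  4  4  4
 y  0  1  2  3  4  4  4  4  4
 z  0  1  2  3  4  4  4  4  5

4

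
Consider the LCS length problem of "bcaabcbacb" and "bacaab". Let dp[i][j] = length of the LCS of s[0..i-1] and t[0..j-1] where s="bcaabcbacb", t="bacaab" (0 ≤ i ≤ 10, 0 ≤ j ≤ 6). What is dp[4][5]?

4

   ''  b  a  c  a  a  b
''  0  0  0  0  0  0  0
 b  0  1  1  1  1  1  1
 c  0  1  1  2  2  2  2
 a  0  1  2  2  3  3  3
 a  0  1  2  2  3  4  4
 b  0  1  2  2  3  4  5
 c  0  1  2  3  3  4  5
 b  0  1  2  3  3  4  5
 a  0  1  2  3  4  4  5
 c  0  1  2  3  4  4  5
 b  0  1  2  3  4  4  5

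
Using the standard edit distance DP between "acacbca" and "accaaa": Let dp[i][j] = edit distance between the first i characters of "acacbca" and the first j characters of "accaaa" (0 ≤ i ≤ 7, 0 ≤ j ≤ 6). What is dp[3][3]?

1

   ''  a  c  c  a  a  a
''  0  1  2  3  4  5  6
 a  1  0  1  2  3  4  5
 c  2  1  0  1  2  3  4
 a  3  2  1  1  1  2  3
 c  4  3  2  1  2  2  3
 b  5  4  3  2  2  3  3
 c  6  5  4  3  3  3  4
 a  7  6  5  4  3  3  3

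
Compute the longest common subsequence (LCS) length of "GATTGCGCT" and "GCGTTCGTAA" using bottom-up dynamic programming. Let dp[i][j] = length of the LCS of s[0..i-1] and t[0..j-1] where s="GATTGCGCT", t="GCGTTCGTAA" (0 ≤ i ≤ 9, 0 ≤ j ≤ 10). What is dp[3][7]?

2

   ''  G  C  G  T  T  C  G  T  A  A
''  0  0  0  0  0  0  0  0  0  0  0
 G  0  1  1  1  1  1  1  1  1  1  1
 A  0  1  1  1  1  1  1  1  1  2  2
 T  0  1  1  1  2  2  2  2  2  2  2
 T  0  1  1  1  2  3  3  3  3  3  3
 G  0  1  1  2  2  3  3  4  4  4  4
 C  0  1  2  2  2  3  4  4  4  4  4
 G  0  1  2  3  3  3  4  5  5  5  5
 C  0  1  2  3  3  3  4  5  5  5  5
 T  0  1  2  3  4  4  4  5  6  6  6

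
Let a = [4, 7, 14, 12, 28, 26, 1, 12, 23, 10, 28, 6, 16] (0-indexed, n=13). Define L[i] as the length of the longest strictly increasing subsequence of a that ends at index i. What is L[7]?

   i    0    1    2    3    4    5    6    7    8    9   10   11   12
a[i]    4    7   14   12   28   26    1   12   23   10   28    6   16
L[i]    1    2    3    3    4    4    1    3    4    3    5    2    4

3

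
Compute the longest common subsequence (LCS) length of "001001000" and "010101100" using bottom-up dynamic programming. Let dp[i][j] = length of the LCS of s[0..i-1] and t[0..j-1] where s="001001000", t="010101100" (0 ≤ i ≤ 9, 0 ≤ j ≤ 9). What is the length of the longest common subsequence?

   ''  0  1  0  1  0  1  1  0  0
''  0  0  0  0  0  0  0  0  0  0
 0  0  1  1  1  1  1  1  1  1  1
 0  0  1  1  2  2  2  2  2  2  2
 1  0  1  2  2  3  3  3  3  3  3
 0  0  1  2  3  3  4  4  4  4  4
 0  0  1  2  3  3  4  4  4  5  5
 1  0  1  2  3  4  4  5  5  5  5
 0  0  1  2  3  4  5  5  5  6  6
 0  0  1  2  3  4  5  5  5  6  7
 0  0  1  2  3  4  5  5  5  6  7

7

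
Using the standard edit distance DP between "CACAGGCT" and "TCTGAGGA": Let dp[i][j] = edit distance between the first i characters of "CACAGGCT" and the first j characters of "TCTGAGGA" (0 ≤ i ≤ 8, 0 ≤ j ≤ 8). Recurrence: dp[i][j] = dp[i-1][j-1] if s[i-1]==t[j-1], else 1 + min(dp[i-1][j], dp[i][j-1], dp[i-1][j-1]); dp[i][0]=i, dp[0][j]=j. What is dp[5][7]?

4

   ''  T  C  T  G  A  G  G  A
''  0  1  2  3  4  5  6  7  8
 C  1  1  1  2  3  4  5  6  7
 A  2  2  2  2  3  3  4  5  6
 C  3  3  2  3  3  4  4  5  6
 A  4  4  3  3  4  3  4  5  5
 G  5  5  4  4  3  4  3  4  5
 G  6  6  5  5  4  4  4  3  4
 C  7  7  6  6  5  5  5  4  4
 T  8  7  7  6  6  6  6  5  5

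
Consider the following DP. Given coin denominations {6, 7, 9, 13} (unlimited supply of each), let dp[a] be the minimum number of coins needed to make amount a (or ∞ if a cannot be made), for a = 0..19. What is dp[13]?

 a  0  1  2  3  4  5  6  7  8  9 10 11 12 13 14 15 16 17 18 19
dp  0  -  -  -  -  -  1  1  -  1  -  -  2  1  2  2  2  -  2  2
(- denotes ∞ / unreachable)

1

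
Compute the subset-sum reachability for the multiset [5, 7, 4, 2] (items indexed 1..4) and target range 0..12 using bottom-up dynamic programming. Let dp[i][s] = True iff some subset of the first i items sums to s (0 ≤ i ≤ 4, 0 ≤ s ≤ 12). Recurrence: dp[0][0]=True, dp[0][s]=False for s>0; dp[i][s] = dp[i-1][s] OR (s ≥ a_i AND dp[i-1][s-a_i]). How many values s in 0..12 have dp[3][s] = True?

i\s   0   1   2   3   4   5   6   7   8   9  10  11  12
  0   T   F   F   F   F   F   F   F   F   F   F   F   F
  1   T   F   F   F   F   T   F   F   F   F   F   F   F
  2   T   F   F   F   F   T   F   T   F   F   F   F   T
  3   T   F   F   F   T   T   F   T   F   T   F   T   T
  4   T   F   T   F   T   T   T   T   F   T   F   T   T

7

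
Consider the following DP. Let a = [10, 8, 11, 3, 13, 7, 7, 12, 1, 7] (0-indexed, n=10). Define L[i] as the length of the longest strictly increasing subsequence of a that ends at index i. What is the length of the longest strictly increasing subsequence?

3

   i    0    1    2    3    4    5    6    7    8    9
a[i]   10    8   11    3   13    7    7   12    1    7
L[i]    1    1    2    1    3    2    2    3    1    2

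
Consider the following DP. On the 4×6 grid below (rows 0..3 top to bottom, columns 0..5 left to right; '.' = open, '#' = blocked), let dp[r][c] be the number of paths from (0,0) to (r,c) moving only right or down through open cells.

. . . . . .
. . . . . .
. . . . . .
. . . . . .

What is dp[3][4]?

r\c   0   1   2   3   4   5
  0   1   1   1   1   1   1
  1   1   2   3   4   5   6
  2   1   3   6  10  15  21
  3   1   4  10  20  35  56

35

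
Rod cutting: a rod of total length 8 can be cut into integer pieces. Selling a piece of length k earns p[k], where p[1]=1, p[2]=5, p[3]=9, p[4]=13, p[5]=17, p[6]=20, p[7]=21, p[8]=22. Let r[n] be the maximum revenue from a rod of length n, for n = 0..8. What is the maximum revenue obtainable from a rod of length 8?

26

   n    0    1    2    3    4    5    6    7    8
r[n]    0    1    5    9   13   17   20   22   26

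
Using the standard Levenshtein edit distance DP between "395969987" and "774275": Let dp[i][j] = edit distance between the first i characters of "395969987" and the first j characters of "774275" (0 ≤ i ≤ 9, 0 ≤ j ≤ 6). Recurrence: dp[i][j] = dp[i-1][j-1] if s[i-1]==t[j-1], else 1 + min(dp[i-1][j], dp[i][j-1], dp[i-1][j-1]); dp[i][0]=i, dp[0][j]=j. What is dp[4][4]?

   ''  7  7  4  2  7  5
''  0  1  2  3  4  5  6
 3  1  1  2  3  4  5  6
 9  2  2  2  3  4  5  6
 5  3  3  3  3  4  5  5
 9  4  4  4  4  4  5  6
 6  5  5  5  5  5  5  6
 9  6  6  6  6  6  6  6
 9  7  7  7  7  7  7  7
 8  8  8  8  8  8  8  8
 7  9  8  8  9  9  8  9

4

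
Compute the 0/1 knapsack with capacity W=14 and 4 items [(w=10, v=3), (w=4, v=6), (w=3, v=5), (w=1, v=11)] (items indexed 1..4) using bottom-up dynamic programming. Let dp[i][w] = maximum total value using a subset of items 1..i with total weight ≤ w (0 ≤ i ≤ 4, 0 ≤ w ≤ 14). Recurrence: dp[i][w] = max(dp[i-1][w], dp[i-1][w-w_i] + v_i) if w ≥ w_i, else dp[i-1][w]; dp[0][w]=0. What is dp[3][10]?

i\w   0   1   2   3   4   5   6   7   8   9  10  11  12  13  14
  0   0   0   0   0   0   0   0   0   0   0   0   0   0   0   0
  1   0   0   0   0   0   0   0   0   0   0   3   3   3   3   3
  2   0   0   0   0   6   6   6   6   6   6   6   6   6   6   9
  3   0   0   0   5   6   6   6  11  11  11  11  11  11  11  11
  4   0  11  11  11  16  17  17  17  22  22  22  22  22  22  22

11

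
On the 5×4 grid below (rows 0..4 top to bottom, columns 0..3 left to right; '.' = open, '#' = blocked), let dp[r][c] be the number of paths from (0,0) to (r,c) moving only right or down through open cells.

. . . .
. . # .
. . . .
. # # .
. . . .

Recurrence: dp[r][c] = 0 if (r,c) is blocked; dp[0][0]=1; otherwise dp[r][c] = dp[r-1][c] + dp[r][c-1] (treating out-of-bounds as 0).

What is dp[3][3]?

r\c   0   1   2   3
  0   1   1   1   1
  1   1   2   0   1
  2   1   3   3   4
  3   1   0   0   4
  4   1   1   1   5

4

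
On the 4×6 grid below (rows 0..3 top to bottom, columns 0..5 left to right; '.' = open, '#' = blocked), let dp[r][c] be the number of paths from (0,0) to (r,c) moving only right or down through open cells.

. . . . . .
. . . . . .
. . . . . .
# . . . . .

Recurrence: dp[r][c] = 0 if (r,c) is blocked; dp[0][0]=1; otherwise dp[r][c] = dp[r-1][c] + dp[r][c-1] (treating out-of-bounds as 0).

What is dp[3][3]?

19

r\c   0   1   2   3   4   5
  0   1   1   1   1   1   1
  1   1   2   3   4   5   6
  2   1   3   6  10  15  21
  3   0   3   9  19  34  55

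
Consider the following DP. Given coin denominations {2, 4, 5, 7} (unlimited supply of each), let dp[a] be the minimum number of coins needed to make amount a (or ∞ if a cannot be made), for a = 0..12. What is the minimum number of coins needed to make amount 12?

2

 a  0  1  2  3  4  5  6  7  8  9 10 11 12
dp  0  -  1  -  1  1  2  1  2  2  2  2  2
(- denotes ∞ / unreachable)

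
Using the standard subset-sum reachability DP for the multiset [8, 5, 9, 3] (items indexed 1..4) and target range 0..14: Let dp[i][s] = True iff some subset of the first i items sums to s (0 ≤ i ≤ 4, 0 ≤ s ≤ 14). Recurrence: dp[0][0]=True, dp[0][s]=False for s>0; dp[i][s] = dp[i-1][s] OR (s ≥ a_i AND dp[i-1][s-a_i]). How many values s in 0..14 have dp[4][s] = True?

i\s   0   1   2   3   4   5   6   7   8   9  10  11  12  13  14
  0   T   F   F   F   F   F   F   F   F   F   F   F   F   F   F
  1   T   F   F   F   F   F   F   F   T   F   F   F   F   F   F
  2   T   F   F   F   F   T   F   F   T   F   F   F   F   T   F
  3   T   F   F   F   F   T   F   F   T   T   F   F   F   T   T
  4   T   F   F   T   F   T   F   F   T   T   F   T   T   T   T

9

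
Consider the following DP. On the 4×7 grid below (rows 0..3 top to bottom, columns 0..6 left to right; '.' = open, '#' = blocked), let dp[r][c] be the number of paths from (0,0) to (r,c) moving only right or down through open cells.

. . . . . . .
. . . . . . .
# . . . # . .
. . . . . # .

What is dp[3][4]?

r\c   0   1   2   3   4   5   6
  0   1   1   1   1   1   1   1
  1   1   2   3   4   5   6   7
  2   0   2   5   9   0   6  13
  3   0   2   7  16  16   0  13

16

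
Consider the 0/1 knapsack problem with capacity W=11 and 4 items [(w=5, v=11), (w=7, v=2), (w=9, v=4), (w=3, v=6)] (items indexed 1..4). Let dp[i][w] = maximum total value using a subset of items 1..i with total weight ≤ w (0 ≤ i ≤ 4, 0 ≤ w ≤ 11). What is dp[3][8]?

11

i\w   0   1   2   3   4   5   6   7   8   9  10  11
  0   0   0   0   0   0   0   0   0   0   0   0   0
  1   0   0   0   0   0  11  11  11  11  11  11  11
  2   0   0   0   0   0  11  11  11  11  11  11  11
  3   0   0   0   0   0  11  11  11  11  11  11  11
  4   0   0   0   6   6  11  11  11  17  17  17  17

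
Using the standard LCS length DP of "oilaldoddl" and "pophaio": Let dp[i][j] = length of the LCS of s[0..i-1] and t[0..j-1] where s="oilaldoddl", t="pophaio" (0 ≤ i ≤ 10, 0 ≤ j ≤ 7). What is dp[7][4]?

   ''  p  o  p  h  a  i  o
''  0  0  0  0  0  0  0  0
 o  0  0  1  1  1  1  1  1
 i  0  0  1  1  1  1  2  2
 l  0  0  1  1  1  1  2  2
 a  0  0  1  1  1  2  2  2
 l  0  0  1  1  1  2  2  2
 d  0  0  1  1  1  2  2  2
 o  0  0  1  1  1  2  2  3
 d  0  0  1  1  1  2  2  3
 d  0  0  1  1  1  2  2  3
 l  0  0  1  1  1  2  2  3

1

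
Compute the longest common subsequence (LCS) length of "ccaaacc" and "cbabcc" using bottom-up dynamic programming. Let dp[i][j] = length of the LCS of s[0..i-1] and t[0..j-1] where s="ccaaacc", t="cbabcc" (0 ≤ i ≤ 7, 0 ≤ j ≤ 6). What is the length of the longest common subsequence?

4

   ''  c  b  a  b  c  c
''  0  0  0  0  0  0  0
 c  0  1  1  1  1  1  1
 c  0  1  1  1  1  2  2
 a  0  1  1  2  2  2  2
 a  0  1  1  2  2  2  2
 a  0  1  1  2  2  2  2
 c  0  1  1  2  2  3  3
 c  0  1  1  2  2  3  4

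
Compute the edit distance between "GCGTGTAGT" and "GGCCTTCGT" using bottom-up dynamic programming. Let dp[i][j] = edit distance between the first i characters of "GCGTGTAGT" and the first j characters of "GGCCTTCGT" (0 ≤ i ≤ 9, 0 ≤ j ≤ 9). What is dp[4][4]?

   ''  G  G  C  C  T  T  C  G  T
''  0  1  2  3  4  5  6  7  8  9
 G  1  0  1  2  3  4  5  6  7  8
 C  2  1  1  1  2  3  4  5  6  7
 G  3  2  1  2  2  3  4  5  5  6
 T  4  3  2  2  3  2  3  4  5  5
 G  5  4  3  3  3  3  3  4  4  5
 T  6  5  4  4  4  3  3  4  5  4
 A  7  6  5  5  5  4  4  4  5  5
 G  8  7  6  6  6  5  5  5  4  5
 T  9  8  7  7  7  6  5  6  5  4

3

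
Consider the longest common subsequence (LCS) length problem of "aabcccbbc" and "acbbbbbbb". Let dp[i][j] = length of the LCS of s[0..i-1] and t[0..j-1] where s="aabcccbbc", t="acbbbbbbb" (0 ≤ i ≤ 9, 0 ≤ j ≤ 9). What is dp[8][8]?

4

   ''  a  c  b  b  b  b  b  b  b
''  0  0  0  0  0  0  0  0  0  0
 a  0  1  1  1  1  1  1  1  1  1
 a  0  1  1  1  1  1  1  1  1  1
 b  0  1  1  2  2  2  2  2  2  2
 c  0  1  2  2  2  2  2  2  2  2
 c  0  1  2  2  2  2  2  2  2  2
 c  0  1  2  2  2  2  2  2  2  2
 b  0  1  2  3  3  3  3  3  3  3
 b  0  1  2  3  4  4  4  4  4  4
 c  0  1  2  3  4  4  4  4  4  4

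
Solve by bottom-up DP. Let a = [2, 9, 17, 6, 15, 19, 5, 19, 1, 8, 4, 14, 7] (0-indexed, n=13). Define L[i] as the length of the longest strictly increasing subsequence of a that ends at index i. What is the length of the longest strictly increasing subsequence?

   i    0    1    2    3    4    5    6    7    8    9   10   11   12
a[i]    2    9   17    6   15   19    5   19    1    8    4   14    7
L[i]    1    2    3    2    3    4    2    4    1    3    2    4    3

4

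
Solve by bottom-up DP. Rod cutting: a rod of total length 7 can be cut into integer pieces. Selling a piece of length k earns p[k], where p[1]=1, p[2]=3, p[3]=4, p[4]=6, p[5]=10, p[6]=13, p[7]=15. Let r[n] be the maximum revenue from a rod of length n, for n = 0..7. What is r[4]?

6

   n    0    1    2    3    4    5    6    7
r[n]    0    1    3    4    6   10   13   15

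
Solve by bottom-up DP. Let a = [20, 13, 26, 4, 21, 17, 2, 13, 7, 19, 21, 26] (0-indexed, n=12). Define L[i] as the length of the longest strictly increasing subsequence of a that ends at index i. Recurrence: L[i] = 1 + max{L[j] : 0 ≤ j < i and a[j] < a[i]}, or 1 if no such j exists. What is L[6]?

1

   i    0    1    2    3    4    5    6    7    8    9   10   11
a[i]   20   13   26    4   21   17    2   13    7   19   21   26
L[i]    1    1    2    1    2    2    1    2    2    3    4    5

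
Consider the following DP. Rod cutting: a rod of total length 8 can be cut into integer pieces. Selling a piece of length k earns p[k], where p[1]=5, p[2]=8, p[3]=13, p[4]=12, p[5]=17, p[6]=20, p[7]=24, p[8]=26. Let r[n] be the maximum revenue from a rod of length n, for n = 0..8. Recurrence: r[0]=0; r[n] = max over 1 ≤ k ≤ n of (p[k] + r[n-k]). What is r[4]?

   n    0    1    2    3    4    5    6    7    8
r[n]    0    5   10   15   20   25   30   35   40

20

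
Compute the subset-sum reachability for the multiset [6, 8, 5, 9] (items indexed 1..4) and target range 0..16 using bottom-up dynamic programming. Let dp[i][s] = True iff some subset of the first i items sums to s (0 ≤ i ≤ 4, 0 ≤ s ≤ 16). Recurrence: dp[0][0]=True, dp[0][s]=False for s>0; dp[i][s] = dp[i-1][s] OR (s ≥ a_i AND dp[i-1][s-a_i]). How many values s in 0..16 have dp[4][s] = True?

9

i\s   0   1   2   3   4   5   6   7   8   9  10  11  12  13  14  15  16
  0   T   F   F   F   F   F   F   F   F   F   F   F   F   F   F   F   F
  1   T   F   F   F   F   F   T   F   F   F   F   F   F   F   F   F   F
  2   T   F   F   F   F   F   T   F   T   F   F   F   F   F   T   F   F
  3   T   F   F   F   F   T   T   F   T   F   F   T   F   T   T   F   F
  4   T   F   F   F   F   T   T   F   T   T   F   T   F   T   T   T   F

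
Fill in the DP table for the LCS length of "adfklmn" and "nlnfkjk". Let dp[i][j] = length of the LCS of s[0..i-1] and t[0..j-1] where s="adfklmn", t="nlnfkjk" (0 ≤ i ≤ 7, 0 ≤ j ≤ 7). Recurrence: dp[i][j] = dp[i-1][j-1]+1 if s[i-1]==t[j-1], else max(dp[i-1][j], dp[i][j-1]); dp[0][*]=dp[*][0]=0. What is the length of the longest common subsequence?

2

   ''  n  l  n  f  k  j  k
''  0  0  0  0  0  0  0  0
 a  0  0  0  0  0  0  0  0
 d  0  0  0  0  0  0  0  0
 f  0  0  0  0  1  1  1  1
 k  0  0  0  0  1  2  2  2
 l  0  0  1  1  1  2  2  2
 m  0  0  1  1  1  2  2  2
 n  0  1  1  2  2  2  2  2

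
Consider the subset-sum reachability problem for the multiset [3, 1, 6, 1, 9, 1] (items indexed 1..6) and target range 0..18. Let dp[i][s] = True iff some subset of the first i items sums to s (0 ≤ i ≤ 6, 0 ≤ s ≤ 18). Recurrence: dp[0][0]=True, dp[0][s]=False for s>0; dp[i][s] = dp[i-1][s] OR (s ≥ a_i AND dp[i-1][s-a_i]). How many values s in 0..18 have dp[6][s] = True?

i\s   0   1   2   3   4   5   6   7   8   9  10  11  12  13  14  15  16  17  18
  0   T   F   F   F   F   F   F   F   F   F   F   F   F   F   F   F   F   F   F
  1   T   F   F   T   F   F   F   F   F   F   F   F   F   F   F   F   F   F   F
  2   T   T   F   T   T   F   F   F   F   F   F   F   F   F   F   F   F   F   F
  3   T   T   F   T   T   F   T   T   F   T   T   F   F   F   F   F   F   F   F
  4   T   T   T   T   T   T   T   T   T   T   T   T   F   F   F   F   F   F   F
  5   T   T   T   T   T   T   T   T   T   T   T   T   T   T   T   T   T   T   T
  6   T   T   T   T   T   T   T   T   T   T   T   T   T   T   T   T   T   T   T

19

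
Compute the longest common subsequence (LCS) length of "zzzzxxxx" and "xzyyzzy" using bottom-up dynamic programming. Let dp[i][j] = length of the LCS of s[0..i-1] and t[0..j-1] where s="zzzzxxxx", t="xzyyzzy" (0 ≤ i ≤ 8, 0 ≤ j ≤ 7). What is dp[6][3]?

1

   ''  x  z  y  y  z  z  y
''  0  0  0  0  0  0  0  0
 z  0  0  1  1  1  1  1  1
 z  0  0  1  1  1  2  2  2
 z  0  0  1  1  1  2  3  3
 z  0  0  1  1  1  2  3  3
 x  0  1  1  1  1  2  3  3
 x  0  1  1  1  1  2  3  3
 x  0  1  1  1  1  2  3  3
 x  0  1  1  1  1  2  3  3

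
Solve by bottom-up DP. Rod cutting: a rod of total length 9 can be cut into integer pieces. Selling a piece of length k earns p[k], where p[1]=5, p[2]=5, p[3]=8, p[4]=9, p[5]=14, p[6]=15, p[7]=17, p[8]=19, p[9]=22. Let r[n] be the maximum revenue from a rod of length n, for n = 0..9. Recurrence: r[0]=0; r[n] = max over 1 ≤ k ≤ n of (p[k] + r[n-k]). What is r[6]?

30

   n    0    1    2    3    4    5    6    7    8    9
r[n]    0    5   10   15   20   25   30   35   40   45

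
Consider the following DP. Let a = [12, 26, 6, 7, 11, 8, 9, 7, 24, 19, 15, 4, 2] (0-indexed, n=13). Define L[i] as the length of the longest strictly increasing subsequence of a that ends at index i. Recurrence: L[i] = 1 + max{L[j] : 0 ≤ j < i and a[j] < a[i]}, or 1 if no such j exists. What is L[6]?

   i    0    1    2    3    4    5    6    7    8    9   10   11   12
a[i]   12   26    6    7   11    8    9    7   24   19   15    4    2
L[i]    1    2    1    2    3    3    4    2    5    5    5    1    1

4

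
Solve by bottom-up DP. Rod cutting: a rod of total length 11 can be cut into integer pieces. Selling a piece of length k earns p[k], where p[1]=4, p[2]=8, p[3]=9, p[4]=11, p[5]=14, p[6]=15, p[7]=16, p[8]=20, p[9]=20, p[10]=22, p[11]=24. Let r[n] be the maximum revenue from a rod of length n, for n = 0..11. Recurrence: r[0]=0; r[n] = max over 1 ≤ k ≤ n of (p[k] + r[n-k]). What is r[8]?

32

   n    0    1    2    3    4    5    6    7    8    9   10   11
r[n]    0    4    8   12   16   20   24   28   32   36   40   44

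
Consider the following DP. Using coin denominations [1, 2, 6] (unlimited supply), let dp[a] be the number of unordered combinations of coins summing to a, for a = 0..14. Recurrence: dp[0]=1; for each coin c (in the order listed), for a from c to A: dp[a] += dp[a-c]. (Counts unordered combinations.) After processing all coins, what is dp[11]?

9

after  coin     0     1     2     3     4     5     6     7     8     9    10    11    12    13    14
          1     1     1     1     1     1     1     1     1     1     1     1     1     1     1     1
          2     1     1     2     2     3     3     4     4     5     5     6     6     7     7     8
          6     1     1     2     2     3     3     5     5     7     7     9     9    12    12    15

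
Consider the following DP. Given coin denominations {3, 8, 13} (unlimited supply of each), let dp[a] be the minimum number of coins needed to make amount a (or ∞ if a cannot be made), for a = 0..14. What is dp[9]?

 a  0  1  2  3  4  5  6  7  8  9 10 11 12 13 14
dp  0  -  -  1  -  -  2  -  1  3  -  2  4  1  3
(- denotes ∞ / unreachable)

3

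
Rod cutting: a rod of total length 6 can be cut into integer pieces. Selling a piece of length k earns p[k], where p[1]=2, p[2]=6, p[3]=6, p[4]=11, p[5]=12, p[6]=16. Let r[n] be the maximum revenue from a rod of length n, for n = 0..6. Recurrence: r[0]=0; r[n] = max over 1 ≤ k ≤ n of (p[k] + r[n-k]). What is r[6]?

   n    0    1    2    3    4    5    6
r[n]    0    2    6    8   12   14   18

18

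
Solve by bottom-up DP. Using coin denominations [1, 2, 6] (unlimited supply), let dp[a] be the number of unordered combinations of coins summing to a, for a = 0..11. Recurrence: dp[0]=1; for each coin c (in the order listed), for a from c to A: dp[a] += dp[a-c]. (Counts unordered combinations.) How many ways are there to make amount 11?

after  coin     0     1     2     3     4     5     6     7     8     9    10    11
          1     1     1     1     1     1     1     1     1     1     1     1     1
          2     1     1     2     2     3     3     4     4     5     5     6     6
          6     1     1     2     2     3     3     5     5     7     7     9     9

9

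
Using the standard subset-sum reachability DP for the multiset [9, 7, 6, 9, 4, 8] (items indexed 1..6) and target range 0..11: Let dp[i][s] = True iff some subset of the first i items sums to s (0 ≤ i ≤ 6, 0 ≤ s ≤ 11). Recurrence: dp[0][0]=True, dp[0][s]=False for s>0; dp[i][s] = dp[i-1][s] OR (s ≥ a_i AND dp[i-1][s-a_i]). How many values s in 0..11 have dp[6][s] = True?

8

i\s   0   1   2   3   4   5   6   7   8   9  10  11
  0   T   F   F   F   F   F   F   F   F   F   F   F
  1   T   F   F   F   F   F   F   F   F   T   F   F
  2   T   F   F   F   F   F   F   T   F   T   F   F
  3   T   F   F   F   F   F   T   T   F   T   F   F
  4   T   F   F   F   F   F   T   T   F   T   F   F
  5   T   F   F   F   T   F   T   T   F   T   T   T
  6   T   F   F   F   T   F   T   T   T   T   T   T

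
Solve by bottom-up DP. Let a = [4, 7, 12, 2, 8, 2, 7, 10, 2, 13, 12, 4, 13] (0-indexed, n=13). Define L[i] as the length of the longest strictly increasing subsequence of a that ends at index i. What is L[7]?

   i    0    1    2    3    4    5    6    7    8    9   10   11   12
a[i]    4    7   12    2    8    2    7   10    2   13   12    4   13
L[i]    1    2    3    1    3    1    2    4    1    5    5    2    6

4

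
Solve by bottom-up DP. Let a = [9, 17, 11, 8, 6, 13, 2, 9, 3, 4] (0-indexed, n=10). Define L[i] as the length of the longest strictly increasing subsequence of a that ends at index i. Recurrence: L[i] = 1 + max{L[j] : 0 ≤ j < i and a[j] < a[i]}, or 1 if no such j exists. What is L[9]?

3

   i    0    1    2    3    4    5    6    7    8    9
a[i]    9   17   11    8    6   13    2    9    3    4
L[i]    1    2    2    1    1    3    1    2    2    3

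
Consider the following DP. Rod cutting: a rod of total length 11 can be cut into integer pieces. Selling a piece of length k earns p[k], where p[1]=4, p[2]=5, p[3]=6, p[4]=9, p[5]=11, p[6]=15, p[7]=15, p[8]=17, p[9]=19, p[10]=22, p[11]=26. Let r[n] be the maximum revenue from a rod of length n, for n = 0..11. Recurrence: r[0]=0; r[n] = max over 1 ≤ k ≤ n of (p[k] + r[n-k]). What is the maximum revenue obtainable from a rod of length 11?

   n    0    1    2    3    4    5    6    7    8    9   10   11
r[n]    0    4    8   12   16   20   24   28   32   36   40   44

44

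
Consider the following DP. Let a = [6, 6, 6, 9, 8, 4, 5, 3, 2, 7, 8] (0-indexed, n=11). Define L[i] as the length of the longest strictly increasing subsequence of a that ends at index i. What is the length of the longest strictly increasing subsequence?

4

   i    0    1    2    3    4    5    6    7    8    9   10
a[i]    6    6    6    9    8    4    5    3    2    7    8
L[i]    1    1    1    2    2    1    2    1    1    3    4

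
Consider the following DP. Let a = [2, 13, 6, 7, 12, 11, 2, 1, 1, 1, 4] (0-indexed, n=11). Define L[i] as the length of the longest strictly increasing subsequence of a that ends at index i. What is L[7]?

   i    0    1    2    3    4    5    6    7    8    9   10
a[i]    2   13    6    7   12   11    2    1    1    1    4
L[i]    1    2    2    3    4    4    1    1    1    1    2

1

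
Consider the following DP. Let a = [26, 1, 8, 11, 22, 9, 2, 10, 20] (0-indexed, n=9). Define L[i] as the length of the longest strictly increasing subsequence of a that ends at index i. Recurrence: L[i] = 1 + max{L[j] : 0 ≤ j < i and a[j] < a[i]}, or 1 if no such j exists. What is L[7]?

4

   i    0    1    2    3    4    5    6    7    8
a[i]   26    1    8   11   22    9    2   10   20
L[i]    1    1    2    3    4    3    2    4    5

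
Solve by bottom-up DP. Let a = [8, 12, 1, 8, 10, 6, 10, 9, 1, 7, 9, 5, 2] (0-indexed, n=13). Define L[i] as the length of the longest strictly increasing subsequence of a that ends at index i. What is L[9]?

   i    0    1    2    3    4    5    6    7    8    9   10   11   12
a[i]    8   12    1    8   10    6   10    9    1    7    9    5    2
L[i]    1    2    1    2    3    2    3    3    1    3    4    2    2

3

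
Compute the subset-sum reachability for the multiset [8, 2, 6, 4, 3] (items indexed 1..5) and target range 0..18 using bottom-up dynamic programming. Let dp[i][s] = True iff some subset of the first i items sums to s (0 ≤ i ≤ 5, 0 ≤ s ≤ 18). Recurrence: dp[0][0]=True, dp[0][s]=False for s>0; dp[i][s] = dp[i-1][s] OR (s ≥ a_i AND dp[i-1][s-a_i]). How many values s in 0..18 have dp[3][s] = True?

i\s   0   1   2   3   4   5   6   7   8   9  10  11  12  13  14  15  16  17  18
  0   T   F   F   F   F   F   F   F   F   F   F   F   F   F   F   F   F   F   F
  1   T   F   F   F   F   F   F   F   T   F   F   F   F   F   F   F   F   F   F
  2   T   F   T   F   F   F   F   F   T   F   T   F   F   F   F   F   F   F   F
  3   T   F   T   F   F   F   T   F   T   F   T   F   F   F   T   F   T   F   F
  4   T   F   T   F   T   F   T   F   T   F   T   F   T   F   T   F   T   F   T
  5   T   F   T   T   T   T   T   T   T   T   T   T   T   T   T   T   T   T   T

7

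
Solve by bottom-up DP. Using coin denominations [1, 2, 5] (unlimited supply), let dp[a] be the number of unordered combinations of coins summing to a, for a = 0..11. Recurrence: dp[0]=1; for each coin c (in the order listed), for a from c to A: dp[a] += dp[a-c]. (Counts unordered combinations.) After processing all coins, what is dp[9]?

8

after  coin     0     1     2     3     4     5     6     7     8     9    10    11
          1     1     1     1     1     1     1     1     1     1     1     1     1
          2     1     1     2     2     3     3     4     4     5     5     6     6
          5     1     1     2     2     3     4     5     6     7     8    10    11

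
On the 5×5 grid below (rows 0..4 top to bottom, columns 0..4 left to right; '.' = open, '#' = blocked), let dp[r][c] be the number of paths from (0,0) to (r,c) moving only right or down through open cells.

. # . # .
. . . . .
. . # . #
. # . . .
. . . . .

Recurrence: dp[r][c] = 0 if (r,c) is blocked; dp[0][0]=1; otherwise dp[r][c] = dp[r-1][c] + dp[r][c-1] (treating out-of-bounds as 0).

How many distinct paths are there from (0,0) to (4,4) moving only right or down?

3

r\c   0   1   2   3   4
  0   1   0   0   0   0
  1   1   1   1   1   1
  2   1   2   0   1   0
  3   1   0   0   1   1
  4   1   1   1   2   3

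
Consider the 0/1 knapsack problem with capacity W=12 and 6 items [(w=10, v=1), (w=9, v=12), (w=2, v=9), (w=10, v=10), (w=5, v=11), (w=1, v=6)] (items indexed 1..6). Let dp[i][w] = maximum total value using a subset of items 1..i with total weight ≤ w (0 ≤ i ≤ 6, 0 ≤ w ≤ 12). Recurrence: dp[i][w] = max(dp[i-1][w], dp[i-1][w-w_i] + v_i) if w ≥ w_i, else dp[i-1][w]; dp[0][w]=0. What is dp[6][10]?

i\w   0   1   2   3   4   5   6   7   8   9  10  11  12
  0   0   0   0   0   0   0   0   0   0   0   0   0   0
  1   0   0   0   0   0   0   0   0   0   0   1   1   1
  2   0   0   0   0   0   0   0   0   0  12  12  12  12
  3   0   0   9   9   9   9   9   9   9  12  12  21  21
  4   0   0   9   9   9   9   9   9   9  12  12  21  21
  5   0   0   9   9   9  11  11  20  20  20  20  21  21
  6   0   6   9  15  15  15  17  20  26  26  26  26  27

26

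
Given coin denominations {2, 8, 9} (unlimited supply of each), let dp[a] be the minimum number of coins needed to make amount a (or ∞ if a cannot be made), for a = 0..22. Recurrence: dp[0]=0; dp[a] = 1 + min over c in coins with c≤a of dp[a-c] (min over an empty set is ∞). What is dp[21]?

4

 a  0  1  2  3  4  5  6  7  8  9 10 11 12 13 14 15 16 17 18 19 20 21 22
dp  0  -  1  -  2  -  3  -  1  1  2  2  3  3  4  4  2  2  2  3  3  4  4
(- denotes ∞ / unreachable)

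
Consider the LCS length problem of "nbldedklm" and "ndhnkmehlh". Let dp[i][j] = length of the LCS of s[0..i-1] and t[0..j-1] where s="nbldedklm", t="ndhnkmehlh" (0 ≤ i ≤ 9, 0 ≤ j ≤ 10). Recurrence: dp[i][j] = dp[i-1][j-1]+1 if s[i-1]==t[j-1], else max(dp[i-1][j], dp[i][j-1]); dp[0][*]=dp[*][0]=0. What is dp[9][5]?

3

   ''  n  d  h  n  k  m  e  h  l  h
''  0  0  0  0  0  0  0  0  0  0  0
 n  0  1  1  1  1  1  1  1  1  1  1
 b  0  1  1  1  1  1  1  1  1  1  1
 l  0  1  1  1  1  1  1  1  1  2  2
 d  0  1  2  2  2  2  2  2  2  2  2
 e  0  1  2  2  2  2  2  3  3  3  3
 d  0  1  2  2  2  2  2  3  3  3  3
 k  0  1  2  2  2  3  3  3  3  3  3
 l  0  1  2  2  2  3  3  3  3  4  4
 m  0  1  2  2  2  3  4  4  4  4  4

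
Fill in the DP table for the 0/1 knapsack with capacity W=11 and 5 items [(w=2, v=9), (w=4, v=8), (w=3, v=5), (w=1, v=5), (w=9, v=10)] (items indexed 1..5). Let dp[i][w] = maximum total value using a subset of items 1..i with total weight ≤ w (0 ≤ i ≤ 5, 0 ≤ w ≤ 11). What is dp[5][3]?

i\w   0   1   2   3   4   5   6   7   8   9  10  11
  0   0   0   0   0   0   0   0   0   0   0   0   0
  1   0   0   9   9   9   9   9   9   9   9   9   9
  2   0   0   9   9   9   9  17  17  17  17  17  17
  3   0   0   9   9   9  14  17  17  17  22  22  22
  4   0   5   9  14  14  14  19  22  22  22  27  27
  5   0   5   9  14  14  14  19  22  22  22  27  27

14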